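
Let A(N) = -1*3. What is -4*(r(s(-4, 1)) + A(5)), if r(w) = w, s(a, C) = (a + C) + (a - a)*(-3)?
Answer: 24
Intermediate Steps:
A(N) = -3
s(a, C) = C + a (s(a, C) = (C + a) + 0*(-3) = (C + a) + 0 = C + a)
-4*(r(s(-4, 1)) + A(5)) = -4*((1 - 4) - 3) = -4*(-3 - 3) = -4*(-6) = 24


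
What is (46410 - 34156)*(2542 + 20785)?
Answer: 285849058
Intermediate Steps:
(46410 - 34156)*(2542 + 20785) = 12254*23327 = 285849058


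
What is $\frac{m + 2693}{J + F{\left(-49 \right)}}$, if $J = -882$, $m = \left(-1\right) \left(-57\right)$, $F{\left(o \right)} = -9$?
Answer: $- \frac{250}{81} \approx -3.0864$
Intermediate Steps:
$m = 57$
$\frac{m + 2693}{J + F{\left(-49 \right)}} = \frac{57 + 2693}{-882 - 9} = \frac{2750}{-891} = 2750 \left(- \frac{1}{891}\right) = - \frac{250}{81}$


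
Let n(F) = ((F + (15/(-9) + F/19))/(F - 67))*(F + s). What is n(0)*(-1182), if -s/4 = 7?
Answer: 55160/67 ≈ 823.28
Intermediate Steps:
s = -28 (s = -4*7 = -28)
n(F) = (-28 + F)*(-5/3 + 20*F/19)/(-67 + F) (n(F) = ((F + (15/(-9) + F/19))/(F - 67))*(F - 28) = ((F + (15*(-⅑) + F*(1/19)))/(-67 + F))*(-28 + F) = ((F + (-5/3 + F/19))/(-67 + F))*(-28 + F) = ((-5/3 + 20*F/19)/(-67 + F))*(-28 + F) = (-28 + F)*(-5/3 + 20*F/19)/(-67 + F))
n(0)*(-1182) = (5*(532 - 355*0 + 12*0²)/(57*(-67 + 0)))*(-1182) = ((5/57)*(532 + 0 + 12*0)/(-67))*(-1182) = ((5/57)*(-1/67)*(532 + 0 + 0))*(-1182) = ((5/57)*(-1/67)*532)*(-1182) = -140/201*(-1182) = 55160/67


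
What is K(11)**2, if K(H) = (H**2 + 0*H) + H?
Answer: 17424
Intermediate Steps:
K(H) = H + H**2 (K(H) = (H**2 + 0) + H = H**2 + H = H + H**2)
K(11)**2 = (11*(1 + 11))**2 = (11*12)**2 = 132**2 = 17424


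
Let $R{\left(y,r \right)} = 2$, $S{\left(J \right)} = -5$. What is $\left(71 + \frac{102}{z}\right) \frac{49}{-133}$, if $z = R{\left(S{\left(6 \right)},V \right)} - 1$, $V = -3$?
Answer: $- \frac{1211}{19} \approx -63.737$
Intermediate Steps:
$z = 1$ ($z = 2 - 1 = 1$)
$\left(71 + \frac{102}{z}\right) \frac{49}{-133} = \left(71 + \frac{102}{1}\right) \frac{49}{-133} = \left(71 + 102 \cdot 1\right) 49 \left(- \frac{1}{133}\right) = \left(71 + 102\right) \left(- \frac{7}{19}\right) = 173 \left(- \frac{7}{19}\right) = - \frac{1211}{19}$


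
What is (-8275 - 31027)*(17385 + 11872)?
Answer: -1149858614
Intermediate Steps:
(-8275 - 31027)*(17385 + 11872) = -39302*29257 = -1149858614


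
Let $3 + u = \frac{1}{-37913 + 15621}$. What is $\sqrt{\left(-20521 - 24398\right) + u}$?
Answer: $\frac{5 i \sqrt{223232361077}}{11146} \approx 211.95 i$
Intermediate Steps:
$u = - \frac{66877}{22292}$ ($u = -3 + \frac{1}{-37913 + 15621} = -3 + \frac{1}{-22292} = -3 - \frac{1}{22292} = - \frac{66877}{22292} \approx -3.0$)
$\sqrt{\left(-20521 - 24398\right) + u} = \sqrt{\left(-20521 - 24398\right) - \frac{66877}{22292}} = \sqrt{-44919 - \frac{66877}{22292}} = \sqrt{- \frac{1001401225}{22292}} = \frac{5 i \sqrt{223232361077}}{11146}$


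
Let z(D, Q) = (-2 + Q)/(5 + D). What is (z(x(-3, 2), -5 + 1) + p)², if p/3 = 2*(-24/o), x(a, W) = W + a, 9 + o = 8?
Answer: 81225/4 ≈ 20306.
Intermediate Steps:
o = -1 (o = -9 + 8 = -1)
z(D, Q) = (-2 + Q)/(5 + D)
p = 144 (p = 3*(2*(-24/(-1))) = 3*(2*(-24*(-1))) = 3*(2*24) = 3*48 = 144)
(z(x(-3, 2), -5 + 1) + p)² = ((-2 + (-5 + 1))/(5 + (2 - 3)) + 144)² = ((-2 - 4)/(5 - 1) + 144)² = (-6/4 + 144)² = ((¼)*(-6) + 144)² = (-3/2 + 144)² = (285/2)² = 81225/4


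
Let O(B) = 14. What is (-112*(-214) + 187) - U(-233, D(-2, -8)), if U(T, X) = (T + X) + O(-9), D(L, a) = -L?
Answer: 24372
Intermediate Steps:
U(T, X) = 14 + T + X (U(T, X) = (T + X) + 14 = 14 + T + X)
(-112*(-214) + 187) - U(-233, D(-2, -8)) = (-112*(-214) + 187) - (14 - 233 - 1*(-2)) = (23968 + 187) - (14 - 233 + 2) = 24155 - 1*(-217) = 24155 + 217 = 24372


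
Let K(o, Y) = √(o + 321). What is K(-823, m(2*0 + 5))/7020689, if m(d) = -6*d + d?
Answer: I*√502/7020689 ≈ 3.1913e-6*I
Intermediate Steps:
m(d) = -5*d
K(o, Y) = √(321 + o)
K(-823, m(2*0 + 5))/7020689 = √(321 - 823)/7020689 = √(-502)*(1/7020689) = (I*√502)*(1/7020689) = I*√502/7020689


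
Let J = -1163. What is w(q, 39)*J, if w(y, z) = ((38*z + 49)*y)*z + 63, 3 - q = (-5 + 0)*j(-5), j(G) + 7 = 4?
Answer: 833225535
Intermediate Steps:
j(G) = -3 (j(G) = -7 + 4 = -3)
q = -12 (q = 3 - (-5 + 0)*(-3) = 3 - (-5)*(-3) = 3 - 1*15 = 3 - 15 = -12)
w(y, z) = 63 + y*z*(49 + 38*z) (w(y, z) = ((49 + 38*z)*y)*z + 63 = (y*(49 + 38*z))*z + 63 = y*z*(49 + 38*z) + 63 = 63 + y*z*(49 + 38*z))
w(q, 39)*J = (63 + 38*(-12)*39² + 49*(-12)*39)*(-1163) = (63 + 38*(-12)*1521 - 22932)*(-1163) = (63 - 693576 - 22932)*(-1163) = -716445*(-1163) = 833225535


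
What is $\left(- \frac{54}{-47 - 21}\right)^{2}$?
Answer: $\frac{729}{1156} \approx 0.63062$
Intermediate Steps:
$\left(- \frac{54}{-47 - 21}\right)^{2} = \left(- \frac{54}{-68}\right)^{2} = \left(\left(-54\right) \left(- \frac{1}{68}\right)\right)^{2} = \left(\frac{27}{34}\right)^{2} = \frac{729}{1156}$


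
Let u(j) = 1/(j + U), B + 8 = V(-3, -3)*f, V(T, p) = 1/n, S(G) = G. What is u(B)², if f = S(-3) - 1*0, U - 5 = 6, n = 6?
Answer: 4/25 ≈ 0.16000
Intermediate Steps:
U = 11 (U = 5 + 6 = 11)
f = -3 (f = -3 - 1*0 = -3 + 0 = -3)
V(T, p) = ⅙ (V(T, p) = 1/6 = ⅙)
B = -17/2 (B = -8 + (⅙)*(-3) = -8 - ½ = -17/2 ≈ -8.5000)
u(j) = 1/(11 + j) (u(j) = 1/(j + 11) = 1/(11 + j))
u(B)² = (1/(11 - 17/2))² = (1/(5/2))² = (⅖)² = 4/25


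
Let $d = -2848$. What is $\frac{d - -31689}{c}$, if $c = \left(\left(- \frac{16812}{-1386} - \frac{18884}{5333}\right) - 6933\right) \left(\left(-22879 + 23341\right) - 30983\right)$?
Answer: $\frac{11843297081}{86784848908579} \approx 0.00013647$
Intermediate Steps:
$c = \frac{86784848908579}{410641}$ ($c = \left(\left(\left(-16812\right) \left(- \frac{1}{1386}\right) - \frac{18884}{5333}\right) - 6933\right) \left(462 - 30983\right) = \left(\left(\frac{934}{77} - \frac{18884}{5333}\right) - 6933\right) \left(-30521\right) = \left(\frac{3526954}{410641} - 6933\right) \left(-30521\right) = \left(- \frac{2843447099}{410641}\right) \left(-30521\right) = \frac{86784848908579}{410641} \approx 2.1134 \cdot 10^{8}$)
$\frac{d - -31689}{c} = \frac{-2848 - -31689}{\frac{86784848908579}{410641}} = \left(-2848 + 31689\right) \frac{410641}{86784848908579} = 28841 \cdot \frac{410641}{86784848908579} = \frac{11843297081}{86784848908579}$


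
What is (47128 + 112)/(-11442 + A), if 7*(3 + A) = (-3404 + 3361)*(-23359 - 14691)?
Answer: 66136/311207 ≈ 0.21251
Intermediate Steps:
A = 1636129/7 (A = -3 + ((-3404 + 3361)*(-23359 - 14691))/7 = -3 + (-43*(-38050))/7 = -3 + (⅐)*1636150 = -3 + 1636150/7 = 1636129/7 ≈ 2.3373e+5)
(47128 + 112)/(-11442 + A) = (47128 + 112)/(-11442 + 1636129/7) = 47240/(1556035/7) = 47240*(7/1556035) = 66136/311207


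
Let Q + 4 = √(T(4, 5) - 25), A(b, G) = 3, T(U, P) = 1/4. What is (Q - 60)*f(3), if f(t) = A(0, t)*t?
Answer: -576 + 27*I*√11/2 ≈ -576.0 + 44.774*I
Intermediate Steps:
T(U, P) = ¼
Q = -4 + 3*I*√11/2 (Q = -4 + √(¼ - 25) = -4 + √(-99/4) = -4 + 3*I*√11/2 ≈ -4.0 + 4.9749*I)
f(t) = 3*t
(Q - 60)*f(3) = ((-4 + 3*I*√11/2) - 60)*(3*3) = (-64 + 3*I*√11/2)*9 = -576 + 27*I*√11/2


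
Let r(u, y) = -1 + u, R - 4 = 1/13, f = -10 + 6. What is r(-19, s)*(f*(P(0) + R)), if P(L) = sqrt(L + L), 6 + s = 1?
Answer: 4240/13 ≈ 326.15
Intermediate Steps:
s = -5 (s = -6 + 1 = -5)
P(L) = sqrt(2)*sqrt(L) (P(L) = sqrt(2*L) = sqrt(2)*sqrt(L))
f = -4
R = 53/13 (R = 4 + 1/13 = 53/13 ≈ 4.0769)
r(-19, s)*(f*(P(0) + R)) = (-1 - 19)*(-4*(sqrt(2)*sqrt(0) + 53/13)) = -(-80)*(sqrt(2)*0 + 53/13) = -(-80)*(0 + 53/13) = -(-80)*53/13 = -20*(-212/13) = 4240/13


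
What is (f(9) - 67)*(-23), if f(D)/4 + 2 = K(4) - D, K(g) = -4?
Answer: 2921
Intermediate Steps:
f(D) = -24 - 4*D (f(D) = -8 + 4*(-4 - D) = -8 + (-16 - 4*D) = -24 - 4*D)
(f(9) - 67)*(-23) = ((-24 - 4*9) - 67)*(-23) = ((-24 - 36) - 67)*(-23) = (-60 - 67)*(-23) = -127*(-23) = 2921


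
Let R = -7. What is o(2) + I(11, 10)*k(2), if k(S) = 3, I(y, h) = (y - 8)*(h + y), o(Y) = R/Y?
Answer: 371/2 ≈ 185.50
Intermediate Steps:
o(Y) = -7/Y
I(y, h) = (-8 + y)*(h + y)
o(2) + I(11, 10)*k(2) = -7/2 + (11² - 8*10 - 8*11 + 10*11)*3 = -7*½ + (121 - 80 - 88 + 110)*3 = -7/2 + 63*3 = -7/2 + 189 = 371/2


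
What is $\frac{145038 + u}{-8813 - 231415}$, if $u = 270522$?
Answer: $- \frac{34630}{20019} \approx -1.7299$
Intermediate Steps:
$\frac{145038 + u}{-8813 - 231415} = \frac{145038 + 270522}{-8813 - 231415} = \frac{415560}{-240228} = 415560 \left(- \frac{1}{240228}\right) = - \frac{34630}{20019}$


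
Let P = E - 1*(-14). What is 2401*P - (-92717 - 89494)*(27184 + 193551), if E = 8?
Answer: 40220397907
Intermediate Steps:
P = 22 (P = 8 - 1*(-14) = 8 + 14 = 22)
2401*P - (-92717 - 89494)*(27184 + 193551) = 2401*22 - (-92717 - 89494)*(27184 + 193551) = 52822 - (-182211)*220735 = 52822 - 1*(-40220345085) = 52822 + 40220345085 = 40220397907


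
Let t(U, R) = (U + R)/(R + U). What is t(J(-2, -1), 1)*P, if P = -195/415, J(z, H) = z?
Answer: -39/83 ≈ -0.46988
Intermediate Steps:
P = -39/83 (P = -195*1/415 = -39/83 ≈ -0.46988)
t(U, R) = 1 (t(U, R) = (R + U)/(R + U) = 1)
t(J(-2, -1), 1)*P = 1*(-39/83) = -39/83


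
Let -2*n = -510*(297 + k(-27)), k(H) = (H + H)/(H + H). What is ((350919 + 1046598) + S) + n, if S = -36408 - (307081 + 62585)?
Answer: 1067433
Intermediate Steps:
S = -406074 (S = -36408 - 1*369666 = -36408 - 369666 = -406074)
k(H) = 1 (k(H) = (2*H)/((2*H)) = (2*H)*(1/(2*H)) = 1)
n = 75990 (n = -(-255)*(297 + 1) = -(-255)*298 = -1/2*(-151980) = 75990)
((350919 + 1046598) + S) + n = ((350919 + 1046598) - 406074) + 75990 = (1397517 - 406074) + 75990 = 991443 + 75990 = 1067433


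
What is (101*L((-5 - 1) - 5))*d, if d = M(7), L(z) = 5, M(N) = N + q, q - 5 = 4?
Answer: 8080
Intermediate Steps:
q = 9 (q = 5 + 4 = 9)
M(N) = 9 + N (M(N) = N + 9 = 9 + N)
d = 16 (d = 9 + 7 = 16)
(101*L((-5 - 1) - 5))*d = (101*5)*16 = 505*16 = 8080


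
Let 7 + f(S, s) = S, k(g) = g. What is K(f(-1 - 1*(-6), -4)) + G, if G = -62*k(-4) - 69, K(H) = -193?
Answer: -14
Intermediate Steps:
f(S, s) = -7 + S
G = 179 (G = -62*(-4) - 69 = 248 - 69 = 179)
K(f(-1 - 1*(-6), -4)) + G = -193 + 179 = -14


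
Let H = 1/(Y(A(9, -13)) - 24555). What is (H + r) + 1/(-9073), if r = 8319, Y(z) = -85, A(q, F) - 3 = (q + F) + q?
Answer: 1859784957967/223558720 ≈ 8319.0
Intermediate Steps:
A(q, F) = 3 + F + 2*q (A(q, F) = 3 + ((q + F) + q) = 3 + ((F + q) + q) = 3 + (F + 2*q) = 3 + F + 2*q)
H = -1/24640 (H = 1/(-85 - 24555) = 1/(-24640) = -1/24640 ≈ -4.0584e-5)
(H + r) + 1/(-9073) = (-1/24640 + 8319) + 1/(-9073) = 204980159/24640 - 1/9073 = 1859784957967/223558720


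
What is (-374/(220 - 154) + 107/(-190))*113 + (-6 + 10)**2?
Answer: -392143/570 ≈ -687.97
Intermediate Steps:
(-374/(220 - 154) + 107/(-190))*113 + (-6 + 10)**2 = (-374/66 + 107*(-1/190))*113 + 4**2 = (-374*1/66 - 107/190)*113 + 16 = (-17/3 - 107/190)*113 + 16 = -3551/570*113 + 16 = -401263/570 + 16 = -392143/570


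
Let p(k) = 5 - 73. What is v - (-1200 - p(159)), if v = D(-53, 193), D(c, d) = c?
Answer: 1079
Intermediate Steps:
v = -53
p(k) = -68
v - (-1200 - p(159)) = -53 - (-1200 - 1*(-68)) = -53 - (-1200 + 68) = -53 - 1*(-1132) = -53 + 1132 = 1079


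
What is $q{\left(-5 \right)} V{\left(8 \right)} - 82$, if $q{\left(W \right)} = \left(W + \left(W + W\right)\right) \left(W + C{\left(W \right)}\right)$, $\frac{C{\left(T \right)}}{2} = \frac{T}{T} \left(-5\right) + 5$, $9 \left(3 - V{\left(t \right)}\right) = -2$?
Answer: $\frac{479}{3} \approx 159.67$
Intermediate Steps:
$V{\left(t \right)} = \frac{29}{9}$ ($V{\left(t \right)} = 3 - - \frac{2}{9} = 3 + \frac{2}{9} = \frac{29}{9}$)
$C{\left(T \right)} = 0$ ($C{\left(T \right)} = 2 \left(\frac{T}{T} \left(-5\right) + 5\right) = 2 \left(1 \left(-5\right) + 5\right) = 2 \left(-5 + 5\right) = 2 \cdot 0 = 0$)
$q{\left(W \right)} = 3 W^{2}$ ($q{\left(W \right)} = \left(W + \left(W + W\right)\right) \left(W + 0\right) = \left(W + 2 W\right) W = 3 W W = 3 W^{2}$)
$q{\left(-5 \right)} V{\left(8 \right)} - 82 = 3 \left(-5\right)^{2} \cdot \frac{29}{9} - 82 = 3 \cdot 25 \cdot \frac{29}{9} - 82 = 75 \cdot \frac{29}{9} - 82 = \frac{725}{3} - 82 = \frac{479}{3}$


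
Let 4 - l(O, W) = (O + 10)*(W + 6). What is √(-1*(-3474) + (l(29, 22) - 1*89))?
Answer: √2297 ≈ 47.927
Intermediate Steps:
l(O, W) = 4 - (6 + W)*(10 + O) (l(O, W) = 4 - (O + 10)*(W + 6) = 4 - (10 + O)*(6 + W) = 4 - (6 + W)*(10 + O))
√(-1*(-3474) + (l(29, 22) - 1*89)) = √(-1*(-3474) + ((-56 - 10*22 - 6*29 - 1*29*22) - 1*89)) = √(3474 + ((-56 - 220 - 174 - 638) - 89)) = √(3474 + (-1088 - 89)) = √(3474 - 1177) = √2297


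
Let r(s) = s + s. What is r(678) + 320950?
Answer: 322306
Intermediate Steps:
r(s) = 2*s
r(678) + 320950 = 2*678 + 320950 = 1356 + 320950 = 322306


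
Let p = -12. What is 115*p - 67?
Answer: -1447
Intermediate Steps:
115*p - 67 = 115*(-12) - 67 = -1380 - 67 = -1447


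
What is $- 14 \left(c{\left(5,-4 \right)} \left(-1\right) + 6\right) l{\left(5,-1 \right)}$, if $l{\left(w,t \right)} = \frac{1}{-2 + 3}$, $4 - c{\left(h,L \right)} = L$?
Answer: $28$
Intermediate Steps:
$c{\left(h,L \right)} = 4 - L$
$l{\left(w,t \right)} = 1$ ($l{\left(w,t \right)} = 1^{-1} = 1$)
$- 14 \left(c{\left(5,-4 \right)} \left(-1\right) + 6\right) l{\left(5,-1 \right)} = - 14 \left(\left(4 - -4\right) \left(-1\right) + 6\right) 1 = - 14 \left(\left(4 + 4\right) \left(-1\right) + 6\right) 1 = - 14 \left(8 \left(-1\right) + 6\right) 1 = - 14 \left(-8 + 6\right) 1 = \left(-14\right) \left(-2\right) 1 = 28 \cdot 1 = 28$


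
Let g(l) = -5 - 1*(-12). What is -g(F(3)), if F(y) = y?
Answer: -7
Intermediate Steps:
g(l) = 7 (g(l) = -5 + 12 = 7)
-g(F(3)) = -1*7 = -7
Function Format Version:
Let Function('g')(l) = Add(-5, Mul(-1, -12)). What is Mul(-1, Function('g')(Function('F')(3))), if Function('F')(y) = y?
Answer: -7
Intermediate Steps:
Function('g')(l) = 7 (Function('g')(l) = Add(-5, 12) = 7)
Mul(-1, Function('g')(Function('F')(3))) = Mul(-1, 7) = -7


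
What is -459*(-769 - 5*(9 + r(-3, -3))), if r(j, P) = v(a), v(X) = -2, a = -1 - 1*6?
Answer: 369036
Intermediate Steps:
a = -7 (a = -1 - 6 = -7)
r(j, P) = -2
-459*(-769 - 5*(9 + r(-3, -3))) = -459*(-769 - 5*(9 - 2)) = -459*(-769 - 5*7) = -459*(-769 - 35) = -459*(-804) = 369036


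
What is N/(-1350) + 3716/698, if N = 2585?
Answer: 321227/94230 ≈ 3.4090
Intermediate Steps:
N/(-1350) + 3716/698 = 2585/(-1350) + 3716/698 = 2585*(-1/1350) + 3716*(1/698) = -517/270 + 1858/349 = 321227/94230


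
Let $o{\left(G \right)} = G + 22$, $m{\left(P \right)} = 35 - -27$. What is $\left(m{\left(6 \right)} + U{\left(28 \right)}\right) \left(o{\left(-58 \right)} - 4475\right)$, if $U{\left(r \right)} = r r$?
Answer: $-3816306$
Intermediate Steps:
$m{\left(P \right)} = 62$ ($m{\left(P \right)} = 35 + 27 = 62$)
$o{\left(G \right)} = 22 + G$
$U{\left(r \right)} = r^{2}$
$\left(m{\left(6 \right)} + U{\left(28 \right)}\right) \left(o{\left(-58 \right)} - 4475\right) = \left(62 + 28^{2}\right) \left(\left(22 - 58\right) - 4475\right) = \left(62 + 784\right) \left(-36 - 4475\right) = 846 \left(-4511\right) = -3816306$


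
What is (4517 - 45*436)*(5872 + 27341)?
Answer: -501615939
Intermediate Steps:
(4517 - 45*436)*(5872 + 27341) = (4517 - 19620)*33213 = -15103*33213 = -501615939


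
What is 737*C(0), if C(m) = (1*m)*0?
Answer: 0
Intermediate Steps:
C(m) = 0 (C(m) = m*0 = 0)
737*C(0) = 737*0 = 0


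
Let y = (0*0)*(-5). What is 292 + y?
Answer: 292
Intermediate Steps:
y = 0 (y = 0*(-5) = 0)
292 + y = 292 + 0 = 292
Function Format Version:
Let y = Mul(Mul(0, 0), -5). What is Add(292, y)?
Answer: 292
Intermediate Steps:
y = 0 (y = Mul(0, -5) = 0)
Add(292, y) = Add(292, 0) = 292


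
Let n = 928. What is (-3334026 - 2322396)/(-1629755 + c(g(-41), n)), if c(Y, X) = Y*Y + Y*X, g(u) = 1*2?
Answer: 5656422/1627895 ≈ 3.4747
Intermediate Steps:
g(u) = 2
c(Y, X) = Y**2 + X*Y
(-3334026 - 2322396)/(-1629755 + c(g(-41), n)) = (-3334026 - 2322396)/(-1629755 + 2*(928 + 2)) = -5656422/(-1629755 + 2*930) = -5656422/(-1629755 + 1860) = -5656422/(-1627895) = -5656422*(-1/1627895) = 5656422/1627895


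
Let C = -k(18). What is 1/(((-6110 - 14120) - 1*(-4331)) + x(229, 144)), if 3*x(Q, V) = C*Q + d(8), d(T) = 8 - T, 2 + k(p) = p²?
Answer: -3/121435 ≈ -2.4705e-5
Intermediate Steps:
k(p) = -2 + p²
C = -322 (C = -(-2 + 18²) = -(-2 + 324) = -1*322 = -322)
x(Q, V) = -322*Q/3 (x(Q, V) = (-322*Q + (8 - 1*8))/3 = (-322*Q + (8 - 8))/3 = (-322*Q + 0)/3 = (-322*Q)/3 = -322*Q/3)
1/(((-6110 - 14120) - 1*(-4331)) + x(229, 144)) = 1/(((-6110 - 14120) - 1*(-4331)) - 322/3*229) = 1/((-20230 + 4331) - 73738/3) = 1/(-15899 - 73738/3) = 1/(-121435/3) = -3/121435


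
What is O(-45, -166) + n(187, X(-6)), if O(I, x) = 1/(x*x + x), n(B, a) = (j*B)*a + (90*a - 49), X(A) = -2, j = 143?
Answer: -1471144289/27390 ≈ -53711.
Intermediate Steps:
n(B, a) = -49 + 90*a + 143*B*a (n(B, a) = (143*B)*a + (90*a - 49) = 143*B*a + (-49 + 90*a) = -49 + 90*a + 143*B*a)
O(I, x) = 1/(x + x²) (O(I, x) = 1/(x² + x) = 1/(x + x²))
O(-45, -166) + n(187, X(-6)) = 1/((-166)*(1 - 166)) + (-49 + 90*(-2) + 143*187*(-2)) = -1/166/(-165) + (-49 - 180 - 53482) = -1/166*(-1/165) - 53711 = 1/27390 - 53711 = -1471144289/27390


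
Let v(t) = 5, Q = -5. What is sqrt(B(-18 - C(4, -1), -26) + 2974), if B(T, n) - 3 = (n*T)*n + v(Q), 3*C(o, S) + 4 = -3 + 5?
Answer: I*sqrt(78618)/3 ≈ 93.463*I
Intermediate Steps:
C(o, S) = -2/3 (C(o, S) = -4/3 + (-3 + 5)/3 = -4/3 + (1/3)*2 = -4/3 + 2/3 = -2/3)
B(T, n) = 8 + T*n**2 (B(T, n) = 3 + ((n*T)*n + 5) = 3 + ((T*n)*n + 5) = 3 + (T*n**2 + 5) = 3 + (5 + T*n**2) = 8 + T*n**2)
sqrt(B(-18 - C(4, -1), -26) + 2974) = sqrt((8 + (-18 - 1*(-2/3))*(-26)**2) + 2974) = sqrt((8 + (-18 + 2/3)*676) + 2974) = sqrt((8 - 52/3*676) + 2974) = sqrt((8 - 35152/3) + 2974) = sqrt(-35128/3 + 2974) = sqrt(-26206/3) = I*sqrt(78618)/3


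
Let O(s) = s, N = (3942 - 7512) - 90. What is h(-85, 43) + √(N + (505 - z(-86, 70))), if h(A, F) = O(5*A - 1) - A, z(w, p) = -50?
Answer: -341 + 3*I*√345 ≈ -341.0 + 55.723*I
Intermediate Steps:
N = -3660 (N = -3570 - 90 = -3660)
h(A, F) = -1 + 4*A (h(A, F) = (5*A - 1) - A = (-1 + 5*A) - A = -1 + 4*A)
h(-85, 43) + √(N + (505 - z(-86, 70))) = (-1 + 4*(-85)) + √(-3660 + (505 - 1*(-50))) = (-1 - 340) + √(-3660 + (505 + 50)) = -341 + √(-3660 + 555) = -341 + √(-3105) = -341 + 3*I*√345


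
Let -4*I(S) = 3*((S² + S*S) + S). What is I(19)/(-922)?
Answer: 2223/3688 ≈ 0.60277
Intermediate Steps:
I(S) = -3*S²/2 - 3*S/4 (I(S) = -3*((S² + S*S) + S)/4 = -3*((S² + S²) + S)/4 = -3*(2*S² + S)/4 = -3*(S + 2*S²)/4 = -(3*S + 6*S²)/4 = -3*S²/2 - 3*S/4)
I(19)/(-922) = -¾*19*(1 + 2*19)/(-922) = -¾*19*(1 + 38)*(-1/922) = -¾*19*39*(-1/922) = -2223/4*(-1/922) = 2223/3688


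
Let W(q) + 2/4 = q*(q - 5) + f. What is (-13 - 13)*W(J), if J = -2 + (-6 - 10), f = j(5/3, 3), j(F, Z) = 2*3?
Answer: -10907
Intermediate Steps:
j(F, Z) = 6
f = 6
J = -18 (J = -2 - 16 = -18)
W(q) = 11/2 + q*(-5 + q) (W(q) = -½ + (q*(q - 5) + 6) = -½ + (q*(-5 + q) + 6) = -½ + (6 + q*(-5 + q)) = 11/2 + q*(-5 + q))
(-13 - 13)*W(J) = (-13 - 13)*(11/2 + (-18)² - 5*(-18)) = -26*(11/2 + 324 + 90) = -26*839/2 = -10907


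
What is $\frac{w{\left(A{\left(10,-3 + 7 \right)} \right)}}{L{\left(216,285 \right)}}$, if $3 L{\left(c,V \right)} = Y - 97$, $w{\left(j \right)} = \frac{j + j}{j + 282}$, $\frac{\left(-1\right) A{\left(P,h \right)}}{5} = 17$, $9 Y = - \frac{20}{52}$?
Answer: $\frac{29835}{1118369} \approx 0.026677$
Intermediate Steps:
$Y = - \frac{5}{117}$ ($Y = \frac{\left(-20\right) \frac{1}{52}}{9} = \frac{1}{9} \left(- \frac{5}{13}\right) = - \frac{5}{117} \approx -0.042735$)
$A{\left(P,h \right)} = -85$ ($A{\left(P,h \right)} = \left(-5\right) 17 = -85$)
$w{\left(j \right)} = \frac{2 j}{282 + j}$
$L{\left(c,V \right)} = - \frac{11354}{351}$ ($L{\left(c,V \right)} = \frac{- \frac{5}{117} - 97}{3} = \frac{1}{3} \left(- \frac{11354}{117}\right) = - \frac{11354}{351}$)
$\frac{w{\left(A{\left(10,-3 + 7 \right)} \right)}}{L{\left(216,285 \right)}} = \frac{2 \left(-85\right) \frac{1}{282 - 85}}{- \frac{11354}{351}} = 2 \left(-85\right) \frac{1}{197} \left(- \frac{351}{11354}\right) = \left(- \frac{170}{197}\right) \left(- \frac{351}{11354}\right) = \frac{29835}{1118369}$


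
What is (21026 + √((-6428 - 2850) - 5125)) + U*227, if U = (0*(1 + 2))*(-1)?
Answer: 21026 + I*√14403 ≈ 21026.0 + 120.01*I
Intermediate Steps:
U = 0 (U = (0*3)*(-1) = 0*(-1) = 0)
(21026 + √((-6428 - 2850) - 5125)) + U*227 = (21026 + √((-6428 - 2850) - 5125)) + 0*227 = (21026 + √(-9278 - 5125)) + 0 = (21026 + √(-14403)) + 0 = (21026 + I*√14403) + 0 = 21026 + I*√14403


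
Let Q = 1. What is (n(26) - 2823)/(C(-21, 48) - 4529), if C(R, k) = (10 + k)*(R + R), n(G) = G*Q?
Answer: 2797/6965 ≈ 0.40158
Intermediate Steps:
n(G) = G (n(G) = G*1 = G)
C(R, k) = 2*R*(10 + k) (C(R, k) = (10 + k)*(2*R) = 2*R*(10 + k))
(n(26) - 2823)/(C(-21, 48) - 4529) = (26 - 2823)/(2*(-21)*(10 + 48) - 4529) = -2797/(2*(-21)*58 - 4529) = -2797/(-2436 - 4529) = -2797/(-6965) = -2797*(-1/6965) = 2797/6965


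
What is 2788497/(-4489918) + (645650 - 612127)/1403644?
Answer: -1881770780977/3151123230596 ≈ -0.59717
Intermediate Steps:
2788497/(-4489918) + (645650 - 612127)/1403644 = 2788497*(-1/4489918) + 33523*(1/1403644) = -2788497/4489918 + 33523/1403644 = -1881770780977/3151123230596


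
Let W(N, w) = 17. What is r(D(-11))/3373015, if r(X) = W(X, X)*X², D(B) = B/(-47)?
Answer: 2057/7450990135 ≈ 2.7607e-7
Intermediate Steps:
D(B) = -B/47 (D(B) = B*(-1/47) = -B/47)
r(X) = 17*X²
r(D(-11))/3373015 = (17*(-1/47*(-11))²)/3373015 = (17*(11/47)²)*(1/3373015) = (17*(121/2209))*(1/3373015) = (2057/2209)*(1/3373015) = 2057/7450990135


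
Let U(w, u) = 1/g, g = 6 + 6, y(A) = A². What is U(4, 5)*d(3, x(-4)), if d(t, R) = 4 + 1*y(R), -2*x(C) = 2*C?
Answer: 5/3 ≈ 1.6667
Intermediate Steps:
x(C) = -C
d(t, R) = 4 + R² (d(t, R) = 4 + 1*R² = 4 + R²)
g = 12
U(w, u) = 1/12
U(4, 5)*d(3, x(-4)) = (4 + (-1*(-4))²)/12 = (4 + 4²)/12 = (4 + 16)/12 = (1/12)*20 = 5/3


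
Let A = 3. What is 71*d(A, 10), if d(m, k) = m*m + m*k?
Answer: 2769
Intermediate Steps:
d(m, k) = m² + k*m
71*d(A, 10) = 71*(3*(10 + 3)) = 71*(3*13) = 71*39 = 2769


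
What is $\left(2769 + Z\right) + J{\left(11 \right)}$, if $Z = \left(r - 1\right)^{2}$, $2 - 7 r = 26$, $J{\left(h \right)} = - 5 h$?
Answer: $\frac{133947}{49} \approx 2733.6$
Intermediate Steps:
$r = - \frac{24}{7}$ ($r = \frac{2}{7} - \frac{26}{7} = - \frac{24}{7} \approx -3.4286$)
$Z = \frac{961}{49}$ ($Z = \left(- \frac{24}{7} - 1\right)^{2} = \left(- \frac{31}{7}\right)^{2} = \frac{961}{49} \approx 19.612$)
$\left(2769 + Z\right) + J{\left(11 \right)} = \left(2769 + \frac{961}{49}\right) - 55 = \frac{136642}{49} - 55 = \frac{133947}{49}$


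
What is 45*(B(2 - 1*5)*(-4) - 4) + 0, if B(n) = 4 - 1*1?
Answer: -720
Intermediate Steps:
B(n) = 3 (B(n) = 4 - 1 = 3)
45*(B(2 - 1*5)*(-4) - 4) + 0 = 45*(3*(-4) - 4) + 0 = 45*(-12 - 4) + 0 = 45*(-16) + 0 = -720 + 0 = -720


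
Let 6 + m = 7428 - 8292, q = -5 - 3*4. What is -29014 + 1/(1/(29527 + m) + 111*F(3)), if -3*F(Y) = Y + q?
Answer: -430693274921/14844327 ≈ -29014.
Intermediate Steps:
q = -17 (q = -5 - 12 = -17)
m = -870 (m = -6 + (7428 - 8292) = -6 - 864 = -870)
F(Y) = 17/3 - Y/3 (F(Y) = -(Y - 17)/3 = -(-17 + Y)/3 = 17/3 - Y/3)
-29014 + 1/(1/(29527 + m) + 111*F(3)) = -29014 + 1/(1/(29527 - 870) + 111*(17/3 - ⅓*3)) = -29014 + 1/(1/28657 + 111*(17/3 - 1)) = -29014 + 1/(1/28657 + 111*(14/3)) = -29014 + 1/(1/28657 + 518) = -29014 + 1/(14844327/28657) = -29014 + 28657/14844327 = -430693274921/14844327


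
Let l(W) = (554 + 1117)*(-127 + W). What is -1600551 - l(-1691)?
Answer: 1437327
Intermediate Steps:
l(W) = -212217 + 1671*W (l(W) = 1671*(-127 + W) = -212217 + 1671*W)
-1600551 - l(-1691) = -1600551 - (-212217 + 1671*(-1691)) = -1600551 - (-212217 - 2825661) = -1600551 - 1*(-3037878) = -1600551 + 3037878 = 1437327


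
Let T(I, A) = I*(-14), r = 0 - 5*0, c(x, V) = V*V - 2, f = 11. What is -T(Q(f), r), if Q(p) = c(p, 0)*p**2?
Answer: -3388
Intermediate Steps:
c(x, V) = -2 + V**2 (c(x, V) = V**2 - 2 = -2 + V**2)
r = 0 (r = 0 + 0 = 0)
Q(p) = -2*p**2 (Q(p) = (-2 + 0**2)*p**2 = (-2 + 0)*p**2 = -2*p**2)
T(I, A) = -14*I
-T(Q(f), r) = -(-14)*(-2*11**2) = -(-14)*(-2*121) = -(-14)*(-242) = -1*3388 = -3388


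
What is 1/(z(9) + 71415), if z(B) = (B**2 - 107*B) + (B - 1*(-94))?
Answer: 1/70636 ≈ 1.4157e-5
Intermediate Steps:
z(B) = 94 + B**2 - 106*B (z(B) = (B**2 - 107*B) + (B + 94) = (B**2 - 107*B) + (94 + B) = 94 + B**2 - 106*B)
1/(z(9) + 71415) = 1/((94 + 9**2 - 106*9) + 71415) = 1/((94 + 81 - 954) + 71415) = 1/(-779 + 71415) = 1/70636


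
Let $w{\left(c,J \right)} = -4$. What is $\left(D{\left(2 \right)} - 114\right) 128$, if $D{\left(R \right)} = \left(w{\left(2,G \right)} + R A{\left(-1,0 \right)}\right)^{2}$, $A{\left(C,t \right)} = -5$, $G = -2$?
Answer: $10496$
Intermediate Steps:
$D{\left(R \right)} = \left(-4 - 5 R\right)^{2}$ ($D{\left(R \right)} = \left(-4 + R \left(-5\right)\right)^{2} = \left(-4 - 5 R\right)^{2}$)
$\left(D{\left(2 \right)} - 114\right) 128 = \left(\left(4 + 5 \cdot 2\right)^{2} - 114\right) 128 = \left(\left(4 + 10\right)^{2} - 114\right) 128 = \left(14^{2} - 114\right) 128 = \left(196 - 114\right) 128 = 82 \cdot 128 = 10496$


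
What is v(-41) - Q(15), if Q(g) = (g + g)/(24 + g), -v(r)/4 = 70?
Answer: -3650/13 ≈ -280.77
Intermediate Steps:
v(r) = -280 (v(r) = -4*70 = -280)
Q(g) = 2*g/(24 + g) (Q(g) = (2*g)/(24 + g) = 2*g/(24 + g))
v(-41) - Q(15) = -280 - 2*15/(24 + 15) = -280 - 2*15/39 = -280 - 1*10/13 = -280 - 10/13 = -3650/13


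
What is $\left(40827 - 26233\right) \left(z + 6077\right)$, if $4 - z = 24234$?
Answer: $-264924882$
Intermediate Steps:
$z = -24230$ ($z = 4 - 24234 = -24230$)
$\left(40827 - 26233\right) \left(z + 6077\right) = \left(40827 - 26233\right) \left(-24230 + 6077\right) = 14594 \left(-18153\right) = -264924882$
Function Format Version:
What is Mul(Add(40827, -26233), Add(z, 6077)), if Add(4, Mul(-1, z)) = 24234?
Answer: -264924882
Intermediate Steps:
z = -24230 (z = Add(4, Mul(-1, 24234)) = Add(4, -24234) = -24230)
Mul(Add(40827, -26233), Add(z, 6077)) = Mul(Add(40827, -26233), Add(-24230, 6077)) = Mul(14594, -18153) = -264924882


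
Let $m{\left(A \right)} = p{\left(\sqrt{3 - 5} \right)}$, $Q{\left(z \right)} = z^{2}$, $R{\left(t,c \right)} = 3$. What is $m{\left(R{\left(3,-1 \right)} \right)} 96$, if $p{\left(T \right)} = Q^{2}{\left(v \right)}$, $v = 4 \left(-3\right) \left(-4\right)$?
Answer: $509607936$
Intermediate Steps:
$v = 48$ ($v = \left(-12\right) \left(-4\right) = 48$)
$p{\left(T \right)} = 5308416$ ($p{\left(T \right)} = \left(48^{2}\right)^{2} = 2304^{2} = 5308416$)
$m{\left(A \right)} = 5308416$
$m{\left(R{\left(3,-1 \right)} \right)} 96 = 5308416 \cdot 96 = 509607936$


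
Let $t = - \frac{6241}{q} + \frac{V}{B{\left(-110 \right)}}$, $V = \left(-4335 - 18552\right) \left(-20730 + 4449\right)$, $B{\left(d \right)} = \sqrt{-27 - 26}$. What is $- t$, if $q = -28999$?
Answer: $- \frac{6241}{28999} + \frac{372623247 i \sqrt{53}}{53} \approx -0.21521 + 5.1184 \cdot 10^{7} i$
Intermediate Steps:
$B{\left(d \right)} = i \sqrt{53}$ ($B{\left(d \right)} = \sqrt{-53} = i \sqrt{53}$)
$V = 372623247$ ($V = \left(-22887\right) \left(-16281\right) = 372623247$)
$t = \frac{6241}{28999} - \frac{372623247 i \sqrt{53}}{53}$ ($t = - \frac{6241}{-28999} + \frac{372623247}{i \sqrt{53}} = \left(-6241\right) \left(- \frac{1}{28999}\right) + 372623247 \left(- \frac{i \sqrt{53}}{53}\right) = \frac{6241}{28999} - \frac{372623247 i \sqrt{53}}{53} \approx 0.21521 - 5.1184 \cdot 10^{7} i$)
$- t = - (\frac{6241}{28999} - \frac{372623247 i \sqrt{53}}{53}) = - \frac{6241}{28999} + \frac{372623247 i \sqrt{53}}{53}$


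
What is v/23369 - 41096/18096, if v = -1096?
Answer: -122525705/52860678 ≈ -2.3179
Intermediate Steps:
v/23369 - 41096/18096 = -1096/23369 - 41096/18096 = -1096*1/23369 - 41096*1/18096 = -1096/23369 - 5137/2262 = -122525705/52860678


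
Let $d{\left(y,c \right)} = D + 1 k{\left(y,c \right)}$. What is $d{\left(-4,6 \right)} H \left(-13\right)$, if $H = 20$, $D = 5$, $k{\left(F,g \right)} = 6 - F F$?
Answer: $1300$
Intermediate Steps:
$k{\left(F,g \right)} = 6 - F^{2}$
$d{\left(y,c \right)} = 11 - y^{2}$ ($d{\left(y,c \right)} = 5 + 1 \left(6 - y^{2}\right) = 5 - \left(-6 + y^{2}\right) = 11 - y^{2}$)
$d{\left(-4,6 \right)} H \left(-13\right) = \left(11 - \left(-4\right)^{2}\right) 20 \left(-13\right) = \left(11 - 16\right) 20 \left(-13\right) = \left(-5\right) 20 \left(-13\right) = \left(-100\right) \left(-13\right) = 1300$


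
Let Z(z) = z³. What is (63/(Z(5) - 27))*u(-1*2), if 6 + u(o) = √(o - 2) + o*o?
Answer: -9/7 + 9*I/7 ≈ -1.2857 + 1.2857*I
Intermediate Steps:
u(o) = -6 + o² + √(-2 + o) (u(o) = -6 + (√(o - 2) + o*o) = -6 + (√(-2 + o) + o²) = -6 + (o² + √(-2 + o)) = -6 + o² + √(-2 + o))
(63/(Z(5) - 27))*u(-1*2) = (63/(5³ - 27))*(-6 + (-1*2)² + √(-2 - 1*2)) = (63/(125 - 27))*(-6 + (-2)² + √(-2 - 2)) = (63/98)*(-6 + 4 + √(-4)) = (63*(1/98))*(-6 + 4 + 2*I) = 9*(-2 + 2*I)/14 = -9/7 + 9*I/7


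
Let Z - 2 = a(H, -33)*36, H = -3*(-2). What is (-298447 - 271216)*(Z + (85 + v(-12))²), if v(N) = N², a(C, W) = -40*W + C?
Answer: -57068269677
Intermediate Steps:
H = 6
a(C, W) = C - 40*W
Z = 47738 (Z = 2 + (6 - 40*(-33))*36 = 2 + (6 + 1320)*36 = 2 + 1326*36 = 2 + 47736 = 47738)
(-298447 - 271216)*(Z + (85 + v(-12))²) = (-298447 - 271216)*(47738 + (85 + (-12)²)²) = -569663*(47738 + (85 + 144)²) = -569663*(47738 + 229²) = -569663*(47738 + 52441) = -569663*100179 = -57068269677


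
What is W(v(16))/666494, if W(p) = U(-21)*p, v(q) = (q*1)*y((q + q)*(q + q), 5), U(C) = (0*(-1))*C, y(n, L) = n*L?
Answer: 0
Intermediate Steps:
y(n, L) = L*n
U(C) = 0 (U(C) = 0*C = 0)
v(q) = 20*q**3 (v(q) = (q*1)*(5*((q + q)*(q + q))) = q*(5*((2*q)*(2*q))) = q*(5*(4*q**2)) = q*(20*q**2) = 20*q**3)
W(p) = 0 (W(p) = 0*p = 0)
W(v(16))/666494 = 0/666494 = 0*(1/666494) = 0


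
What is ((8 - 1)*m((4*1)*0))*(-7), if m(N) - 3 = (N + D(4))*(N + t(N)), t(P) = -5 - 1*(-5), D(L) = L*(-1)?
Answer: -147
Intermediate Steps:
D(L) = -L
t(P) = 0 (t(P) = -5 + 5 = 0)
m(N) = 3 + N*(-4 + N) (m(N) = 3 + (N - 1*4)*(N + 0) = 3 + (N - 4)*N = 3 + (-4 + N)*N = 3 + N*(-4 + N))
((8 - 1)*m((4*1)*0))*(-7) = ((8 - 1)*(3 + ((4*1)*0)² - 4*4*1*0))*(-7) = (7*(3 + (4*0)² - 16*0))*(-7) = (7*(3 + 0² - 4*0))*(-7) = (7*(3 + 0 + 0))*(-7) = (7*3)*(-7) = 21*(-7) = -147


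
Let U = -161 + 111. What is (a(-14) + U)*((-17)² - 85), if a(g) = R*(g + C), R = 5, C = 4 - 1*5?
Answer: -25500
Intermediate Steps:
U = -50
C = -1 (C = 4 - 5 = -1)
a(g) = -5 + 5*g (a(g) = 5*(g - 1) = 5*(-1 + g) = -5 + 5*g)
(a(-14) + U)*((-17)² - 85) = ((-5 + 5*(-14)) - 50)*((-17)² - 85) = ((-5 - 70) - 50)*(289 - 85) = (-75 - 50)*204 = -125*204 = -25500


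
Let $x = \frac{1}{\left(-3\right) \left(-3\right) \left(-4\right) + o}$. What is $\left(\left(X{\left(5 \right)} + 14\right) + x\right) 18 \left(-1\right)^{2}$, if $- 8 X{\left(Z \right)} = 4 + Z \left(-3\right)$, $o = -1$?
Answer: $\frac{40887}{148} \approx 276.26$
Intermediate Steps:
$X{\left(Z \right)} = - \frac{1}{2} + \frac{3 Z}{8}$ ($X{\left(Z \right)} = - \frac{4 + Z \left(-3\right)}{8} = - \frac{4 - 3 Z}{8} = - \frac{1}{2} + \frac{3 Z}{8}$)
$x = - \frac{1}{37}$ ($x = \frac{1}{\left(-3\right) \left(-3\right) \left(-4\right) - 1} = \frac{1}{9 \left(-4\right) - 1} = \frac{1}{-36 - 1} = \frac{1}{-37} = - \frac{1}{37} \approx -0.027027$)
$\left(\left(X{\left(5 \right)} + 14\right) + x\right) 18 \left(-1\right)^{2} = \left(\left(\left(- \frac{1}{2} + \frac{3}{8} \cdot 5\right) + 14\right) - \frac{1}{37}\right) 18 \left(-1\right)^{2} = \left(\left(\left(- \frac{1}{2} + \frac{15}{8}\right) + 14\right) - \frac{1}{37}\right) 18 \cdot 1 = \left(\left(\frac{11}{8} + 14\right) - \frac{1}{37}\right) 18 \cdot 1 = \left(\frac{123}{8} - \frac{1}{37}\right) 18 \cdot 1 = \frac{4543}{296} \cdot 18 \cdot 1 = \frac{40887}{148} \cdot 1 = \frac{40887}{148}$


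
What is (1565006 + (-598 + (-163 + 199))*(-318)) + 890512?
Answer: 2634234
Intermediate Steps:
(1565006 + (-598 + (-163 + 199))*(-318)) + 890512 = (1565006 + (-598 + 36)*(-318)) + 890512 = (1565006 - 562*(-318)) + 890512 = (1565006 + 178716) + 890512 = 1743722 + 890512 = 2634234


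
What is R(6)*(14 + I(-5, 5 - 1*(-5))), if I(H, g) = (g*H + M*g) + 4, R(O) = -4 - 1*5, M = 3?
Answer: 18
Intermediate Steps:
R(O) = -9 (R(O) = -4 - 5 = -9)
I(H, g) = 4 + 3*g + H*g (I(H, g) = (g*H + 3*g) + 4 = (H*g + 3*g) + 4 = (3*g + H*g) + 4 = 4 + 3*g + H*g)
R(6)*(14 + I(-5, 5 - 1*(-5))) = -9*(14 + (4 + 3*(5 - 1*(-5)) - 5*(5 - 1*(-5)))) = -9*(14 + (4 + 3*(5 + 5) - 5*(5 + 5))) = -9*(14 + (4 + 3*10 - 5*10)) = -9*(14 + (4 + 30 - 50)) = -9*(14 - 16) = -9*(-2) = 18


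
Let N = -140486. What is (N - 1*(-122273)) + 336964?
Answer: 318751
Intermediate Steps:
(N - 1*(-122273)) + 336964 = (-140486 - 1*(-122273)) + 336964 = (-140486 + 122273) + 336964 = -18213 + 336964 = 318751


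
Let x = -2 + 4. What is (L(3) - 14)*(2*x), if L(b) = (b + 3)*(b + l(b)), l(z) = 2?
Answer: 64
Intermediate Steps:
x = 2
L(b) = (2 + b)*(3 + b) (L(b) = (b + 3)*(b + 2) = (3 + b)*(2 + b) = (2 + b)*(3 + b))
(L(3) - 14)*(2*x) = ((6 + 3**2 + 5*3) - 14)*(2*2) = ((6 + 9 + 15) - 14)*4 = (30 - 14)*4 = 16*4 = 64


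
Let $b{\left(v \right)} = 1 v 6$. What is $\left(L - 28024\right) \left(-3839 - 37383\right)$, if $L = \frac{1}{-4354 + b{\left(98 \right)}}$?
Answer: $\frac{2175251653235}{1883} \approx 1.1552 \cdot 10^{9}$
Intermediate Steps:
$b{\left(v \right)} = 6 v$ ($b{\left(v \right)} = v 6 = 6 v$)
$L = - \frac{1}{3766}$ ($L = \frac{1}{-4354 + 6 \cdot 98} = \frac{1}{-4354 + 588} = \frac{1}{-3766} = - \frac{1}{3766} \approx -0.00026553$)
$\left(L - 28024\right) \left(-3839 - 37383\right) = \left(- \frac{1}{3766} - 28024\right) \left(-3839 - 37383\right) = \left(- \frac{1}{3766} - 28024\right) \left(-41222\right) = \left(- \frac{105538385}{3766}\right) \left(-41222\right) = \frac{2175251653235}{1883}$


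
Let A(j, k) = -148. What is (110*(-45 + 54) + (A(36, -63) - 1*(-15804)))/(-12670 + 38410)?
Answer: 8323/12870 ≈ 0.64670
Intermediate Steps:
(110*(-45 + 54) + (A(36, -63) - 1*(-15804)))/(-12670 + 38410) = (110*(-45 + 54) + (-148 - 1*(-15804)))/(-12670 + 38410) = (110*9 + (-148 + 15804))/25740 = (990 + 15656)*(1/25740) = 16646*(1/25740) = 8323/12870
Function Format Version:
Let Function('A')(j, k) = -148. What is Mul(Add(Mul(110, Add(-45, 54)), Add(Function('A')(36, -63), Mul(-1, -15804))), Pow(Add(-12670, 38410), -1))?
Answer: Rational(8323, 12870) ≈ 0.64670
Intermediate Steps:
Mul(Add(Mul(110, Add(-45, 54)), Add(Function('A')(36, -63), Mul(-1, -15804))), Pow(Add(-12670, 38410), -1)) = Mul(Add(Mul(110, Add(-45, 54)), Add(-148, Mul(-1, -15804))), Pow(Add(-12670, 38410), -1)) = Mul(Add(Mul(110, 9), Add(-148, 15804)), Pow(25740, -1)) = Mul(Add(990, 15656), Rational(1, 25740)) = Mul(16646, Rational(1, 25740)) = Rational(8323, 12870)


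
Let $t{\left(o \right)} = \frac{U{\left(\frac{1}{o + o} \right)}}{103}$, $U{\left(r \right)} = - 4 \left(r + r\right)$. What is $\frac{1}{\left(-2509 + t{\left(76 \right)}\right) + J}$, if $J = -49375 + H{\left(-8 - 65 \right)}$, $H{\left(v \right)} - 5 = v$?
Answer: $- \frac{1957}{101670065} \approx -1.9249 \cdot 10^{-5}$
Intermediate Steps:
$U{\left(r \right)} = - 8 r$ ($U{\left(r \right)} = - 4 \cdot 2 r = - 8 r$)
$t{\left(o \right)} = - \frac{4}{103 o}$ ($t{\left(o \right)} = \frac{\left(-8\right) \frac{1}{o + o}}{103} = - \frac{8}{2 o} \frac{1}{103} = - 8 \frac{1}{2 o} \frac{1}{103} = - \frac{4}{o} \frac{1}{103} = - \frac{4}{103 o}$)
$H{\left(v \right)} = 5 + v$
$J = -49443$ ($J = -49375 + \left(5 - 73\right) = -49375 - 68 = -49443$)
$\frac{1}{\left(-2509 + t{\left(76 \right)}\right) + J} = \frac{1}{\left(-2509 - \frac{4}{103 \cdot 76}\right) - 49443} = \frac{1}{\left(-2509 - \frac{1}{1957}\right) - 49443} = \frac{1}{- \frac{4910114}{1957} - 49443} = \frac{1}{- \frac{101670065}{1957}} = - \frac{1957}{101670065}$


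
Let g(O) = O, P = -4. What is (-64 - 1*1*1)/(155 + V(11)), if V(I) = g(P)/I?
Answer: -715/1701 ≈ -0.42034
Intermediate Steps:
V(I) = -4/I
(-64 - 1*1*1)/(155 + V(11)) = (-64 - 1*1*1)/(155 - 4/11) = (-64 - 1*1)/(155 - 4*1/11) = (-64 - 1)/(155 - 4/11) = -65/(1701/11) = (11/1701)*(-65) = -715/1701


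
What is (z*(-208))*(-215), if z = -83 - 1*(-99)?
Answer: 715520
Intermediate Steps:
z = 16 (z = -83 + 99 = 16)
(z*(-208))*(-215) = (16*(-208))*(-215) = -3328*(-215) = 715520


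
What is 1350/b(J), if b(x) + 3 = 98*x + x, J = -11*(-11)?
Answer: 225/1996 ≈ 0.11273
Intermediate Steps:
J = 121
b(x) = -3 + 99*x (b(x) = -3 + (98*x + x) = -3 + 99*x)
1350/b(J) = 1350/(-3 + 99*121) = 1350/(-3 + 11979) = 1350/11976 = 1350*(1/11976) = 225/1996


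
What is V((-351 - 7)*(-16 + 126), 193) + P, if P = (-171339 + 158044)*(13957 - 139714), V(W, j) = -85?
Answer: 1671939230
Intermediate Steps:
P = 1671939315 (P = -13295*(-125757) = 1671939315)
V((-351 - 7)*(-16 + 126), 193) + P = -85 + 1671939315 = 1671939230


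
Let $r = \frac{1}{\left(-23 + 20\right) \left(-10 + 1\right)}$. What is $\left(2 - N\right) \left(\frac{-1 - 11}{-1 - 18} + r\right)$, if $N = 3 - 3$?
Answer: $\frac{686}{513} \approx 1.3372$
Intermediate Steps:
$N = 0$
$r = \frac{1}{27}$ ($r = \frac{1}{\left(-3\right) \left(-9\right)} = \frac{1}{27} \approx 0.037037$)
$\left(2 - N\right) \left(\frac{-1 - 11}{-1 - 18} + r\right) = \left(2 - 0\right) \left(\frac{-1 - 11}{-1 - 18} + \frac{1}{27}\right) = \left(2 + 0\right) \left(- \frac{12}{-19} + \frac{1}{27}\right) = 2 \left(\left(-12\right) \left(- \frac{1}{19}\right) + \frac{1}{27}\right) = 2 \left(\frac{12}{19} + \frac{1}{27}\right) = 2 \cdot \frac{343}{513} = \frac{686}{513}$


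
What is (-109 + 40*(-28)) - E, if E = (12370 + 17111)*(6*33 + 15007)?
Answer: -448259834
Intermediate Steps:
E = 448258605 (E = 29481*(198 + 15007) = 29481*15205 = 448258605)
(-109 + 40*(-28)) - E = (-109 + 40*(-28)) - 1*448258605 = (-109 - 1120) - 448258605 = -1229 - 448258605 = -448259834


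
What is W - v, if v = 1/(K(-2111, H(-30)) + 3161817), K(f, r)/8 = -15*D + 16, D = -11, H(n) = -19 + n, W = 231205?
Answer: 731362684324/3163265 ≈ 2.3121e+5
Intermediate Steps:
K(f, r) = 1448 (K(f, r) = 8*(-15*(-11) + 16) = 8*(165 + 16) = 8*181 = 1448)
v = 1/3163265 (v = 1/(1448 + 3161817) = 1/3163265 ≈ 3.1613e-7)
W - v = 231205 - 1*1/3163265 = 231205 - 1/3163265 = 731362684324/3163265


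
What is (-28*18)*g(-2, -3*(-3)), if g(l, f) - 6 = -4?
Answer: -1008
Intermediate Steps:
g(l, f) = 2 (g(l, f) = 6 - 4 = 2)
(-28*18)*g(-2, -3*(-3)) = -28*18*2 = -504*2 = -1008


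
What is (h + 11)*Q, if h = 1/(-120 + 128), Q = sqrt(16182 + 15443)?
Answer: 445*sqrt(1265)/8 ≈ 1978.4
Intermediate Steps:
Q = 5*sqrt(1265) (Q = sqrt(31625) = 5*sqrt(1265) ≈ 177.83)
h = 1/8 ≈ 0.12500
(h + 11)*Q = (1/8 + 11)*(5*sqrt(1265)) = 89*(5*sqrt(1265))/8 = 445*sqrt(1265)/8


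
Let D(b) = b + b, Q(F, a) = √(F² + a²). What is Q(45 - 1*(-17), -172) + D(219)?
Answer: 438 + 2*√8357 ≈ 620.83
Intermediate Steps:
D(b) = 2*b
Q(45 - 1*(-17), -172) + D(219) = √((45 - 1*(-17))² + (-172)²) + 2*219 = √((45 + 17)² + 29584) + 438 = √(62² + 29584) + 438 = √(3844 + 29584) + 438 = √33428 + 438 = 2*√8357 + 438 = 438 + 2*√8357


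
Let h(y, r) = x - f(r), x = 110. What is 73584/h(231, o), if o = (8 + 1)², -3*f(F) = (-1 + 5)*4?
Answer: 110376/173 ≈ 638.01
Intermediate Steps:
f(F) = -16/3 (f(F) = -(-1 + 5)*4/3 = -4*4/3 = -⅓*16 = -16/3)
o = 81 (o = 9² = 81)
h(y, r) = 346/3 (h(y, r) = 110 - 1*(-16/3) = 110 + 16/3 = 346/3)
73584/h(231, o) = 73584/(346/3) = 73584*(3/346) = 110376/173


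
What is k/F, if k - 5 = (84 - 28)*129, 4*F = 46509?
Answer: 28916/46509 ≈ 0.62173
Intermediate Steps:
F = 46509/4 (F = (¼)*46509 = 46509/4 ≈ 11627.)
k = 7229 (k = 5 + (84 - 28)*129 = 5 + 56*129 = 5 + 7224 = 7229)
k/F = 7229/(46509/4) = 7229*(4/46509) = 28916/46509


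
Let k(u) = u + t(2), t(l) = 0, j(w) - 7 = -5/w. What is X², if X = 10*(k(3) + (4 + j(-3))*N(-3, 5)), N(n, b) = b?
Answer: 3960100/9 ≈ 4.4001e+5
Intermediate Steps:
j(w) = 7 - 5/w
k(u) = u (k(u) = u + 0 = u)
X = 1990/3 (X = 10*(3 + (4 + (7 - 5/(-3)))*5) = 10*(3 + (4 + (7 - 5*(-⅓)))*5) = 10*(3 + (4 + (7 + 5/3))*5) = 10*(3 + (4 + 26/3)*5) = 10*(3 + (38/3)*5) = 10*(3 + 190/3) = 10*(199/3) = 1990/3 ≈ 663.33)
X² = (1990/3)² = 3960100/9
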